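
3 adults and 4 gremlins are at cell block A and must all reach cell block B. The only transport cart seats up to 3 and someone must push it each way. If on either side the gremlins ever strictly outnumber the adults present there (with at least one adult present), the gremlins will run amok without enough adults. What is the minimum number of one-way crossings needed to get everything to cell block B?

The gremlins already outnumber the adults at cell block A before anyone moves, so the starting position itself is disallowed.

impossible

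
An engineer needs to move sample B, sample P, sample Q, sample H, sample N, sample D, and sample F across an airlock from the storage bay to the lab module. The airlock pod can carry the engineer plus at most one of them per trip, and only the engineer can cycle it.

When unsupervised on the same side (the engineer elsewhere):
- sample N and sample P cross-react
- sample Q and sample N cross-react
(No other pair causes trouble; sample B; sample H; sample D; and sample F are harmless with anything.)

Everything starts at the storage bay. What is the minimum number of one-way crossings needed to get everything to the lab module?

15

Counting alone: the engineer can take at most 1 across per trip to the lab module, so moving all 7 needs at least 7 loaded trips out, with a return between consecutive ones — at least 13 crossings.
The safety rule pushes this higher. Following every safe sequence of crossings, the most of the 7 that can be at the lab module as the airlock pod arrives there on crossing 13 is 6 — never all 7.
So no plan with fewer than 15 crossings exists, and this one achieves 15:
1. Engineer goes to the lab module with sample N.  [the storage bay: sample B, sample D, sample F, sample H, sample P, sample Q | the lab module: sample N]
2. Engineer goes back to the storage bay alone.  [the storage bay: sample B, sample D, sample F, sample H, sample P, sample Q | the lab module: sample N]
3. Engineer goes to the lab module with sample B.  [the storage bay: sample D, sample F, sample H, sample P, sample Q | the lab module: sample B, sample N]
4. Engineer goes back to the storage bay alone.  [the storage bay: sample D, sample F, sample H, sample P, sample Q | the lab module: sample B, sample N]
5. Engineer goes to the lab module with sample P.  [the storage bay: sample D, sample F, sample H, sample Q | the lab module: sample B, sample N, sample P]
6. Engineer goes back to the storage bay with sample N.  [the storage bay: sample D, sample F, sample H, sample N, sample Q | the lab module: sample B, sample P]
7. Engineer goes to the lab module with sample Q.  [the storage bay: sample D, sample F, sample H, sample N | the lab module: sample B, sample P, sample Q]
8. Engineer goes back to the storage bay alone.  [the storage bay: sample D, sample F, sample H, sample N | the lab module: sample B, sample P, sample Q]
9. Engineer goes to the lab module with sample H.  [the storage bay: sample D, sample F, sample N | the lab module: sample B, sample H, sample P, sample Q]
10. Engineer goes back to the storage bay alone.  [the storage bay: sample D, sample F, sample N | the lab module: sample B, sample H, sample P, sample Q]
11. Engineer goes to the lab module with sample D.  [the storage bay: sample F, sample N | the lab module: sample B, sample D, sample H, sample P, sample Q]
12. Engineer goes back to the storage bay alone.  [the storage bay: sample F, sample N | the lab module: sample B, sample D, sample H, sample P, sample Q]
13. Engineer goes to the lab module with sample F.  [the storage bay: sample N | the lab module: sample B, sample D, sample F, sample H, sample P, sample Q]
14. Engineer goes back to the storage bay alone.  [the storage bay: sample N | the lab module: sample B, sample D, sample F, sample H, sample P, sample Q]
15. Engineer goes to the lab module with sample N.  [the storage bay: — | the lab module: sample B, sample D, sample F, sample H, sample N, sample P, sample Q]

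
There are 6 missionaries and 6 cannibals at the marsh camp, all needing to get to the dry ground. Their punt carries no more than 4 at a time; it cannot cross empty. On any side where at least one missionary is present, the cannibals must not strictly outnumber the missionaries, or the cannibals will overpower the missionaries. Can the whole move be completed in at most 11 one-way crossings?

Yes — this plan uses 9 crossings (≤ 11):
1. 2 cannibals → the dry ground.  (the marsh camp: 6M 4C; the dry ground: 0M 2C)
2. 1 cannibal ← the marsh camp.  (the marsh camp: 6M 5C; the dry ground: 0M 1C)
3. 4 cannibals → the dry ground.  (the marsh camp: 6M 1C; the dry ground: 0M 5C)
4. 1 cannibal ← the marsh camp.  (the marsh camp: 6M 2C; the dry ground: 0M 4C)
5. 4 missionaries → the dry ground.  (the marsh camp: 2M 2C; the dry ground: 4M 4C)
6. 1 missionary and 1 cannibal ← the marsh camp.  (the marsh camp: 3M 3C; the dry ground: 3M 3C)
7. 2 missionaries and 2 cannibals → the dry ground.  (the marsh camp: 1M 1C; the dry ground: 5M 5C)
8. 1 missionary and 1 cannibal ← the marsh camp.  (the marsh camp: 2M 2C; the dry ground: 4M 4C)
9. 2 missionaries and 2 cannibals → the dry ground.  (the marsh camp: 0M 0C; the dry ground: 6M 6C)

Yes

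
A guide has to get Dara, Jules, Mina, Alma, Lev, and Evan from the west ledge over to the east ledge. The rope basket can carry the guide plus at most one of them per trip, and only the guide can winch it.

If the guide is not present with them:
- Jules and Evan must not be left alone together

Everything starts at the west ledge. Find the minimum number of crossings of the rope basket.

11

Counting alone: the guide can take at most 1 across per trip to the east ledge, so moving all 6 needs at least 6 loaded trips out, with a return between consecutive ones — at least 11 crossings.
The plan below uses exactly 11 crossings, so it is optimal:
1. Guide goes to the east ledge with Jules.
2. Guide goes back to the west ledge alone.
3. Guide goes to the east ledge with Dara.
4. Guide goes back to the west ledge alone.
5. Guide goes to the east ledge with Mina.
6. Guide goes back to the west ledge alone.
7. Guide goes to the east ledge with Alma.
8. Guide goes back to the west ledge alone.
9. Guide goes to the east ledge with Lev.
10. Guide goes back to the west ledge alone.
11. Guide goes to the east ledge with Evan.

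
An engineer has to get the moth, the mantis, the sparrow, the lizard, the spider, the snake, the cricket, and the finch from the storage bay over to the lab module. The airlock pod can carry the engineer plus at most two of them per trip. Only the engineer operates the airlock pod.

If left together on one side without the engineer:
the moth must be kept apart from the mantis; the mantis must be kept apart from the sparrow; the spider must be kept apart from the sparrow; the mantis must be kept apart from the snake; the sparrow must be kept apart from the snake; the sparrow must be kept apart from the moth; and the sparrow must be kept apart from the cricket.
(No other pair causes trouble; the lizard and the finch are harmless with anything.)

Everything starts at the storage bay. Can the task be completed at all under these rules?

Yes

1. Engineer goes to the lab module with the mantis and the sparrow.  [the storage bay: the cricket, the finch, the lizard, the moth, the snake, the spider | the lab module: the mantis, the sparrow]
2. Engineer goes back to the storage bay with the mantis.  [the storage bay: the cricket, the finch, the lizard, the mantis, the moth, the snake, the spider | the lab module: the sparrow]
3. Engineer goes to the lab module with the moth and the snake.  [the storage bay: the cricket, the finch, the lizard, the mantis, the spider | the lab module: the moth, the snake, the sparrow]
4. Engineer goes back to the storage bay with the sparrow.  [the storage bay: the cricket, the finch, the lizard, the mantis, the sparrow, the spider | the lab module: the moth, the snake]
5. Engineer goes to the lab module with the lizard and the sparrow.  [the storage bay: the cricket, the finch, the mantis, the spider | the lab module: the lizard, the moth, the snake, the sparrow]
6. Engineer goes back to the storage bay with the sparrow.  [the storage bay: the cricket, the finch, the mantis, the sparrow, the spider | the lab module: the lizard, the moth, the snake]
7. Engineer goes to the lab module with the sparrow and the spider.  [the storage bay: the cricket, the finch, the mantis | the lab module: the lizard, the moth, the snake, the sparrow, the spider]
8. Engineer goes back to the storage bay with the sparrow.  [the storage bay: the cricket, the finch, the mantis, the sparrow | the lab module: the lizard, the moth, the snake, the spider]
9. Engineer goes to the lab module with the cricket and the mantis.  [the storage bay: the finch, the sparrow | the lab module: the cricket, the lizard, the mantis, the moth, the snake, the spider]
10. Engineer goes back to the storage bay with the mantis.  [the storage bay: the finch, the mantis, the sparrow | the lab module: the cricket, the lizard, the moth, the snake, the spider]
11. Engineer goes to the lab module with the finch and the mantis.  [the storage bay: the sparrow | the lab module: the cricket, the finch, the lizard, the mantis, the moth, the snake, the spider]
12. Engineer goes back to the storage bay with the mantis.  [the storage bay: the mantis, the sparrow | the lab module: the cricket, the finch, the lizard, the moth, the snake, the spider]
13. Engineer goes to the lab module with the mantis and the sparrow.  [the storage bay: — | the lab module: the cricket, the finch, the lizard, the mantis, the moth, the snake, the sparrow, the spider]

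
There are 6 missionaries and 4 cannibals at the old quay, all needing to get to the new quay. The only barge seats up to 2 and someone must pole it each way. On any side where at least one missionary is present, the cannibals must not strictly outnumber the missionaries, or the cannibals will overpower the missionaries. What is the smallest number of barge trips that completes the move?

Counting alone: each trip to the new quay takes at most 2 across and each return brings at least 1 back, so after t trips out (and t−1 returns) at most 2t − (t−1) of the 10 are across; that first reaches 10 at t = 9, so at least 17 crossings are needed.
The plan below uses exactly 17 crossings, so it is optimal:
1. 2 cannibals → the new quay.  (the old quay: 6M 2C; the new quay: 0M 2C)
2. 1 cannibal ← the old quay.  (the old quay: 6M 3C; the new quay: 0M 1C)
3. 2 cannibals → the new quay.  (the old quay: 6M 1C; the new quay: 0M 3C)
4. 1 cannibal ← the old quay.  (the old quay: 6M 2C; the new quay: 0M 2C)
5. 2 missionaries → the new quay.  (the old quay: 4M 2C; the new quay: 2M 2C)
6. 1 cannibal ← the old quay.  (the old quay: 4M 3C; the new quay: 2M 1C)
7. 1 missionary and 1 cannibal → the new quay.  (the old quay: 3M 2C; the new quay: 3M 2C)
8. 1 cannibal ← the old quay.  (the old quay: 3M 3C; the new quay: 3M 1C)
9. 2 cannibals → the new quay.  (the old quay: 3M 1C; the new quay: 3M 3C)
10. 1 cannibal ← the old quay.  (the old quay: 3M 2C; the new quay: 3M 2C)
11. 1 missionary and 1 cannibal → the new quay.  (the old quay: 2M 1C; the new quay: 4M 3C)
12. 1 cannibal ← the old quay.  (the old quay: 2M 2C; the new quay: 4M 2C)
13. 2 cannibals → the new quay.  (the old quay: 2M 0C; the new quay: 4M 4C)
14. 1 cannibal ← the old quay.  (the old quay: 2M 1C; the new quay: 4M 3C)
15. 1 missionary and 1 cannibal → the new quay.  (the old quay: 1M 0C; the new quay: 5M 4C)
16. 1 cannibal ← the old quay.  (the old quay: 1M 1C; the new quay: 5M 3C)
17. 1 missionary and 1 cannibal → the new quay.  (the old quay: 0M 0C; the new quay: 6M 4C)

17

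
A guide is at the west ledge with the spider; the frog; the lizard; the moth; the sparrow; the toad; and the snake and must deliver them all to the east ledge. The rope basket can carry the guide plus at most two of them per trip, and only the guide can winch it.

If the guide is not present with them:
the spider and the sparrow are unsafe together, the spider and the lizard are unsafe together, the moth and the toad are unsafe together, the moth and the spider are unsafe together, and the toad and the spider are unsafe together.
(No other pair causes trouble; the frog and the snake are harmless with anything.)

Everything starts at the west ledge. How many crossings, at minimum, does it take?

Counting alone: the guide can take at most 2 across per trip to the east ledge, so moving all 7 needs at least 4 loaded trips out, with a return between consecutive ones — at least 7 crossings.
The safety rule pushes this higher. Following every safe sequence of crossings, the most of the 7 that can be at the east ledge as the rope basket arrives there on crossings 7, 9 is 5, 6 respectively — never all 7.
So no plan with fewer than 11 crossings exists, and this one achieves 11:
1. Guide goes to the east ledge with the moth and the spider.  [the west ledge: the frog, the lizard, the snake, the sparrow, the toad | the east ledge: the moth, the spider]
2. Guide goes back to the west ledge with the spider.  [the west ledge: the frog, the lizard, the snake, the sparrow, the spider, the toad | the east ledge: the moth]
3. Guide goes to the east ledge with the frog and the spider.  [the west ledge: the lizard, the snake, the sparrow, the toad | the east ledge: the frog, the moth, the spider]
4. Guide goes back to the west ledge with the spider.  [the west ledge: the lizard, the snake, the sparrow, the spider, the toad | the east ledge: the frog, the moth]
5. Guide goes to the east ledge with the lizard and the spider.  [the west ledge: the snake, the sparrow, the toad | the east ledge: the frog, the lizard, the moth, the spider]
6. Guide goes back to the west ledge with the spider.  [the west ledge: the snake, the sparrow, the spider, the toad | the east ledge: the frog, the lizard, the moth]
7. Guide goes to the east ledge with the sparrow and the spider.  [the west ledge: the snake, the toad | the east ledge: the frog, the lizard, the moth, the sparrow, the spider]
8. Guide goes back to the west ledge with the spider.  [the west ledge: the snake, the spider, the toad | the east ledge: the frog, the lizard, the moth, the sparrow]
9. Guide goes to the east ledge with the snake and the spider.  [the west ledge: the toad | the east ledge: the frog, the lizard, the moth, the snake, the sparrow, the spider]
10. Guide goes back to the west ledge with the spider.  [the west ledge: the spider, the toad | the east ledge: the frog, the lizard, the moth, the snake, the sparrow]
11. Guide goes to the east ledge with the spider and the toad.  [the west ledge: — | the east ledge: the frog, the lizard, the moth, the snake, the sparrow, the spider, the toad]

11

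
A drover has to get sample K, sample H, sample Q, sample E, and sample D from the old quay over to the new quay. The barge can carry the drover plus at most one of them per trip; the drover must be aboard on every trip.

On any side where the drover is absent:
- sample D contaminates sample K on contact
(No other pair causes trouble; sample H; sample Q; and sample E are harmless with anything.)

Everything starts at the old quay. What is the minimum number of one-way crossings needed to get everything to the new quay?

9

Counting alone: the drover can take at most 1 across per trip to the new quay, so moving all 5 needs at least 5 loaded trips out, with a return between consecutive ones — at least 9 crossings.
The plan below uses exactly 9 crossings, so it is optimal:
1. Drover goes to the new quay with sample K.
2. Drover goes back to the old quay alone.
3. Drover goes to the new quay with sample H.
4. Drover goes back to the old quay alone.
5. Drover goes to the new quay with sample Q.
6. Drover goes back to the old quay alone.
7. Drover goes to the new quay with sample E.
8. Drover goes back to the old quay alone.
9. Drover goes to the new quay with sample D.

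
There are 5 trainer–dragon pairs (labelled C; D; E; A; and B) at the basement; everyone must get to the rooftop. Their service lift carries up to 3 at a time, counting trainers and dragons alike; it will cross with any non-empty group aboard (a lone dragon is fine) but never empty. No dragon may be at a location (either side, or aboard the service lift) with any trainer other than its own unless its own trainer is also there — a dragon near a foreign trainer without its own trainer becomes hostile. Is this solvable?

Yes

1. dragon C and trainer C cross → the rooftop.
2. trainer C crosses ← the basement.
3. dragon A, dragon D, and dragon E cross → the rooftop.
4. dragon C crosses ← the basement.
5. trainer A, trainer D, and trainer E cross → the rooftop.
6. dragon D and trainer D cross ← the basement.
7. trainer B, trainer C, and trainer D cross → the rooftop.
8. dragon E crosses ← the basement.
9. dragon C and dragon D cross → the rooftop.
10. dragon C crosses ← the basement.
11. dragon B, dragon C, and dragon E cross → the rooftop.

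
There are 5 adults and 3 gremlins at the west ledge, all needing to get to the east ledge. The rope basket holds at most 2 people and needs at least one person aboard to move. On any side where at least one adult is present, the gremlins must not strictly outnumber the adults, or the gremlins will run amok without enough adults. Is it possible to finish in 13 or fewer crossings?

Yes

Yes — this plan uses 13 crossings (≤ 13):
1. 2 gremlins → the east ledge.  (the west ledge: 5A 1G; the east ledge: 0A 2G)
2. 1 gremlin ← the west ledge.  (the west ledge: 5A 2G; the east ledge: 0A 1G)
3. 2 gremlins → the east ledge.  (the west ledge: 5A 0G; the east ledge: 0A 3G)
4. 1 gremlin ← the west ledge.  (the west ledge: 5A 1G; the east ledge: 0A 2G)
5. 2 adults → the east ledge.  (the west ledge: 3A 1G; the east ledge: 2A 2G)
6. 1 gremlin ← the west ledge.  (the west ledge: 3A 2G; the east ledge: 2A 1G)
7. 1 adult and 1 gremlin → the east ledge.  (the west ledge: 2A 1G; the east ledge: 3A 2G)
8. 1 gremlin ← the west ledge.  (the west ledge: 2A 2G; the east ledge: 3A 1G)
9. 2 gremlins → the east ledge.  (the west ledge: 2A 0G; the east ledge: 3A 3G)
10. 1 gremlin ← the west ledge.  (the west ledge: 2A 1G; the east ledge: 3A 2G)
11. 1 adult and 1 gremlin → the east ledge.  (the west ledge: 1A 0G; the east ledge: 4A 3G)
12. 1 gremlin ← the west ledge.  (the west ledge: 1A 1G; the east ledge: 4A 2G)
13. 1 adult and 1 gremlin → the east ledge.  (the west ledge: 0A 0G; the east ledge: 5A 3G)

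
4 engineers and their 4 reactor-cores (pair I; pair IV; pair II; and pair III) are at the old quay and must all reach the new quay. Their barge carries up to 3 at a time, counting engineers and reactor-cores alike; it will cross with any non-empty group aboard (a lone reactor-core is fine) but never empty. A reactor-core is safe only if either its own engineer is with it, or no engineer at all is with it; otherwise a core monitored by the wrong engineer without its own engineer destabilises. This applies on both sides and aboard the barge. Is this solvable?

Yes

1. engineer I and reactor-core I cross → the new quay.
2. engineer I crosses ← the old quay.
3. engineer I, engineer IV, and reactor-core IV cross → the new quay.
4. engineer I and reactor-core I cross ← the old quay.
5. engineer I, engineer II, and engineer III cross → the new quay.
6. reactor-core IV crosses ← the old quay.
7. reactor-core I and reactor-core IV cross → the new quay.
8. reactor-core I crosses ← the old quay.
9. reactor-core I, reactor-core II, and reactor-core III cross → the new quay.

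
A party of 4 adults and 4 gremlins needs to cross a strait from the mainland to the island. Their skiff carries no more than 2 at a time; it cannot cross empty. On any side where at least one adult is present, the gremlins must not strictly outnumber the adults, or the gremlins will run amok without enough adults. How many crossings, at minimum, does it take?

impossible

Following every safe sequence of crossings from the start, the most of the 8 that can be at the island as the skiff arrives there on crossings 1, 3, 5 is 2, 3, 4 respectively; the best ever achieved is 4 of 8.
From crossing 7 on, no configuration arises that was not already reachable earlier: only 11 distinct safe configurations (who is on which side, and where the skiff is) can ever be reached, none of them has everyone across, and every continuation just revisits them. They are: 0 adults + 0 gremlins across (skiff back at the start); 0 adults + 1 gremlin across (skiff there); 0 adults + 1 gremlin across (skiff back at the start); 0 adults + 2 gremlins across (skiff there); 0 adults + 2 gremlins across (skiff back at the start); 0 adults + 3 gremlins across (skiff there); 0 adults + 3 gremlins across (skiff back at the start); 0 adults + 4 gremlins across (skiff there); 1 adult + 1 gremlin across (skiff there); 1 adult + 1 gremlin across (skiff back at the start); 2 adults + 2 gremlins across (skiff there). So no valid plan exists.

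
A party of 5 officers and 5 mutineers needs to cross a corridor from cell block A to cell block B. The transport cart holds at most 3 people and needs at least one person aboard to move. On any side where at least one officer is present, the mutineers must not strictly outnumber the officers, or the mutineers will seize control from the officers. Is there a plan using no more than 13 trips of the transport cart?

Yes — this plan uses 11 crossings (≤ 13):
1. 2 mutineers → cell block B.  (cell block A: 5O 3M; cell block B: 0O 2M)
2. 1 mutineer ← cell block A.  (cell block A: 5O 4M; cell block B: 0O 1M)
3. 3 mutineers → cell block B.  (cell block A: 5O 1M; cell block B: 0O 4M)
4. 1 mutineer ← cell block A.  (cell block A: 5O 2M; cell block B: 0O 3M)
5. 3 officers → cell block B.  (cell block A: 2O 2M; cell block B: 3O 3M)
6. 1 officer and 1 mutineer ← cell block A.  (cell block A: 3O 3M; cell block B: 2O 2M)
7. 3 officers → cell block B.  (cell block A: 0O 3M; cell block B: 5O 2M)
8. 1 mutineer ← cell block A.  (cell block A: 0O 4M; cell block B: 5O 1M)
9. 2 mutineers → cell block B.  (cell block A: 0O 2M; cell block B: 5O 3M)
10. 1 mutineer ← cell block A.  (cell block A: 0O 3M; cell block B: 5O 2M)
11. 3 mutineers → cell block B.  (cell block A: 0O 0M; cell block B: 5O 5M)

Yes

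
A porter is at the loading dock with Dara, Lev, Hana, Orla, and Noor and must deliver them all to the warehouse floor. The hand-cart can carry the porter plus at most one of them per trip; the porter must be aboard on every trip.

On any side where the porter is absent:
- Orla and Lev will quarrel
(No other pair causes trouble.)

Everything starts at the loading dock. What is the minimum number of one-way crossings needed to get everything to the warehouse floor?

Counting alone: the porter can take at most 1 across per trip to the warehouse floor, so moving all 5 needs at least 5 loaded trips out, with a return between consecutive ones — at least 9 crossings.
The plan below uses exactly 9 crossings, so it is optimal:
1. Porter goes to the warehouse floor with Lev.
2. Porter goes back to the loading dock alone.
3. Porter goes to the warehouse floor with Dara.
4. Porter goes back to the loading dock alone.
5. Porter goes to the warehouse floor with Hana.
6. Porter goes back to the loading dock alone.
7. Porter goes to the warehouse floor with Noor.
8. Porter goes back to the loading dock alone.
9. Porter goes to the warehouse floor with Orla.

9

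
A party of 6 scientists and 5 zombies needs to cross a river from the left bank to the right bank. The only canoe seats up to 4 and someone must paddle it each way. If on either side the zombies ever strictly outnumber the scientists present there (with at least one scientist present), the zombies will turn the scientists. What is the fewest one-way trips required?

Counting alone: each trip to the right bank takes at most 4 across and each return brings at least 1 back, so after t trips out (and t−1 returns) at most 4t − (t−1) of the 11 are across; that first reaches 11 at t = 4, so at least 7 crossings are needed.
The plan below uses exactly 7 crossings, so it is optimal:
1. 2 zombies → the right bank.  (the left bank: 6S 3Z; the right bank: 0S 2Z)
2. 1 zombie ← the left bank.  (the left bank: 6S 4Z; the right bank: 0S 1Z)
3. 4 zombies → the right bank.  (the left bank: 6S 0Z; the right bank: 0S 5Z)
4. 1 zombie ← the left bank.  (the left bank: 6S 1Z; the right bank: 0S 4Z)
5. 4 scientists → the right bank.  (the left bank: 2S 1Z; the right bank: 4S 4Z)
6. 1 zombie ← the left bank.  (the left bank: 2S 2Z; the right bank: 4S 3Z)
7. 2 scientists and 2 zombies → the right bank.  (the left bank: 0S 0Z; the right bank: 6S 5Z)

7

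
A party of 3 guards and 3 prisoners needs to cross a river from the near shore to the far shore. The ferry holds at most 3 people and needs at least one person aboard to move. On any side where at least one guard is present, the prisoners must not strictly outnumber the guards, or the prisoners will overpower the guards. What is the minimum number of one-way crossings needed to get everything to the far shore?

5

Counting alone: each trip to the far shore takes at most 3 across and each return brings at least 1 back, so after t trips out (and t−1 returns) at most 3t − (t−1) of the 6 are across; that first reaches 6 at t = 3, so at least 5 crossings are needed.
The plan below uses exactly 5 crossings, so it is optimal:
1. 2 prisoners → the far shore.  (the near shore: 3G 1P; the far shore: 0G 2P)
2. 1 prisoner ← the near shore.  (the near shore: 3G 2P; the far shore: 0G 1P)
3. 3 guards → the far shore.  (the near shore: 0G 2P; the far shore: 3G 1P)
4. 1 prisoner ← the near shore.  (the near shore: 0G 3P; the far shore: 3G 0P)
5. 3 prisoners → the far shore.  (the near shore: 0G 0P; the far shore: 3G 3P)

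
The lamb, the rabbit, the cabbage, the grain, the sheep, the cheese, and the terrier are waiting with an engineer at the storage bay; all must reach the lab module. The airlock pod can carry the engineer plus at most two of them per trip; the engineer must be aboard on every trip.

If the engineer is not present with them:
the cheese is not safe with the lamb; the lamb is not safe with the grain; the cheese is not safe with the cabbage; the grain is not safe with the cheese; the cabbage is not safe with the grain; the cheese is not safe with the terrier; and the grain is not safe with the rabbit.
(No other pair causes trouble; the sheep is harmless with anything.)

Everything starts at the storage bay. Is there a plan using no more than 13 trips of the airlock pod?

Yes — this plan uses 11 crossings (≤ 13):
1. Engineer goes to the lab module with the cheese and the grain.  [the storage bay: the cabbage, the lamb, the rabbit, the sheep, the terrier | the lab module: the cheese, the grain]
2. Engineer goes back to the storage bay with the grain.  [the storage bay: the cabbage, the grain, the lamb, the rabbit, the sheep, the terrier | the lab module: the cheese]
3. Engineer goes to the lab module with the grain and the rabbit.  [the storage bay: the cabbage, the lamb, the sheep, the terrier | the lab module: the cheese, the grain, the rabbit]
4. Engineer goes back to the storage bay with the grain.  [the storage bay: the cabbage, the grain, the lamb, the sheep, the terrier | the lab module: the cheese, the rabbit]
5. Engineer goes to the lab module with the cabbage and the lamb.  [the storage bay: the grain, the sheep, the terrier | the lab module: the cabbage, the cheese, the lamb, the rabbit]
6. Engineer goes back to the storage bay with the cheese.  [the storage bay: the cheese, the grain, the sheep, the terrier | the lab module: the cabbage, the lamb, the rabbit]
7. Engineer goes to the lab module with the grain and the terrier.  [the storage bay: the cheese, the sheep | the lab module: the cabbage, the grain, the lamb, the rabbit, the terrier]
8. Engineer goes back to the storage bay with the grain.  [the storage bay: the cheese, the grain, the sheep | the lab module: the cabbage, the lamb, the rabbit, the terrier]
9. Engineer goes to the lab module with the grain and the sheep.  [the storage bay: the cheese | the lab module: the cabbage, the grain, the lamb, the rabbit, the sheep, the terrier]
10. Engineer goes back to the storage bay with the grain.  [the storage bay: the cheese, the grain | the lab module: the cabbage, the lamb, the rabbit, the sheep, the terrier]
11. Engineer goes to the lab module with the cheese and the grain.  [the storage bay: — | the lab module: the cabbage, the cheese, the grain, the lamb, the rabbit, the sheep, the terrier]

Yes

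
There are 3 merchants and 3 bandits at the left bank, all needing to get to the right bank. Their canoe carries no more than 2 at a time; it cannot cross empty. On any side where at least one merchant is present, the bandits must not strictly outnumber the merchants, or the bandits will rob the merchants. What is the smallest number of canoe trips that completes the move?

Counting alone: each trip to the right bank takes at most 2 across and each return brings at least 1 back, so after t trips out (and t−1 returns) at most 2t − (t−1) of the 6 are across; that first reaches 6 at t = 5, so at least 9 crossings are needed.
The safety rule pushes this higher. Following every safe sequence of crossings, the most of the 6 that can be at the right bank as the canoe arrives there on crossing 9 is 5 — never all 6.
So no plan with fewer than 11 crossings exists, and this one achieves 11:
1. 2 bandits → the right bank.  (the left bank: 3M 1B; the right bank: 0M 2B)
2. 1 bandit ← the left bank.  (the left bank: 3M 2B; the right bank: 0M 1B)
3. 2 bandits → the right bank.  (the left bank: 3M 0B; the right bank: 0M 3B)
4. 1 bandit ← the left bank.  (the left bank: 3M 1B; the right bank: 0M 2B)
5. 2 merchants → the right bank.  (the left bank: 1M 1B; the right bank: 2M 2B)
6. 1 merchant and 1 bandit ← the left bank.  (the left bank: 2M 2B; the right bank: 1M 1B)
7. 2 merchants → the right bank.  (the left bank: 0M 2B; the right bank: 3M 1B)
8. 1 bandit ← the left bank.  (the left bank: 0M 3B; the right bank: 3M 0B)
9. 2 bandits → the right bank.  (the left bank: 0M 1B; the right bank: 3M 2B)
10. 1 bandit ← the left bank.  (the left bank: 0M 2B; the right bank: 3M 1B)
11. 2 bandits → the right bank.  (the left bank: 0M 0B; the right bank: 3M 3B)

11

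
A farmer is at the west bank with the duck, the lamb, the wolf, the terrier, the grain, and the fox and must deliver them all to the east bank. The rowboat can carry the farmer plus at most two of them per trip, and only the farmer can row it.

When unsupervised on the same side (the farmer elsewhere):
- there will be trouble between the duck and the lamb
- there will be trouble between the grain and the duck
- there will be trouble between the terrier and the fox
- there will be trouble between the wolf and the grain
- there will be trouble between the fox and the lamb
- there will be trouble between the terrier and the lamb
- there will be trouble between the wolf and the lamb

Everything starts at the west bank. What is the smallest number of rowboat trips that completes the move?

Whatever the first load, the items left behind include a forbidden pair without the farmer. No opening move is safe, so no plan exists.

impossible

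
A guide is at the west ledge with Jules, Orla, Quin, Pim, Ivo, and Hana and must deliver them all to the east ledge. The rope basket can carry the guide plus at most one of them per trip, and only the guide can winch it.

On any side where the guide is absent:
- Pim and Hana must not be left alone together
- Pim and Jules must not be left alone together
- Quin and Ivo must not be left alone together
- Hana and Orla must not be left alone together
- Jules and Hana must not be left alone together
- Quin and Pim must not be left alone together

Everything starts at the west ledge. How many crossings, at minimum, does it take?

Whatever the first load, the items left behind include a forbidden pair without the guide. No opening move is safe, so no plan exists.

impossible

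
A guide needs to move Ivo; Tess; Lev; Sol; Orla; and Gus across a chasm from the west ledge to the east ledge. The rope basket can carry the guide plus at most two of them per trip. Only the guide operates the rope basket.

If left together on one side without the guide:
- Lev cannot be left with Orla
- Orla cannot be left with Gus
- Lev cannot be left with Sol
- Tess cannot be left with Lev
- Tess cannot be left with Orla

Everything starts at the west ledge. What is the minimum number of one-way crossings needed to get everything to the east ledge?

Counting alone: the guide can take at most 2 across per trip to the east ledge, so moving all 6 needs at least 3 loaded trips out, with a return between consecutive ones — at least 5 crossings.
The safety rule pushes this higher. Following every safe sequence of crossings, the most of the 6 that can be at the east ledge as the rope basket arrives there on crossings 5, 7 is 4, 5 respectively — never all 6.
So no plan with fewer than 9 crossings exists, and this one achieves 9:
1. Guide goes to the east ledge with Lev and Orla.
2. Guide goes back to the west ledge with Lev.
3. Guide goes to the east ledge with Ivo and Lev.
4. Guide goes back to the west ledge with Lev.
5. Guide goes to the east ledge with Sol and Tess.
6. Guide goes back to the west ledge with Tess.
7. Guide goes to the east ledge with Gus and Tess.
8. Guide goes back to the west ledge with Orla.
9. Guide goes to the east ledge with Lev and Orla.

9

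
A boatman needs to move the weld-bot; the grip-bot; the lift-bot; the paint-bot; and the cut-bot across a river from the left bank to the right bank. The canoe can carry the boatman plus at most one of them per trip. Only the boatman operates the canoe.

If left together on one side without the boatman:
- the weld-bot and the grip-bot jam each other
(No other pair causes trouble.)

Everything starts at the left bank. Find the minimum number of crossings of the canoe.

Counting alone: the boatman can take at most 1 across per trip to the right bank, so moving all 5 needs at least 5 loaded trips out, with a return between consecutive ones — at least 9 crossings.
The plan below uses exactly 9 crossings, so it is optimal:
1. Boatman goes to the right bank with the weld-bot.
2. Boatman goes back to the left bank alone.
3. Boatman goes to the right bank with the lift-bot.
4. Boatman goes back to the left bank alone.
5. Boatman goes to the right bank with the paint-bot.
6. Boatman goes back to the left bank alone.
7. Boatman goes to the right bank with the cut-bot.
8. Boatman goes back to the left bank alone.
9. Boatman goes to the right bank with the grip-bot.

9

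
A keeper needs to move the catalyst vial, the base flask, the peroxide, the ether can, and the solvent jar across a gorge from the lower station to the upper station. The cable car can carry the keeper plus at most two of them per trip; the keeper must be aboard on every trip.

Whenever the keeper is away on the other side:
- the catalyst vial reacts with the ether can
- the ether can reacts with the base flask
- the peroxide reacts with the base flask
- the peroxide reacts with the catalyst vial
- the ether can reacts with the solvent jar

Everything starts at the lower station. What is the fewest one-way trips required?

Counting alone: the keeper can take at most 2 across per trip to the upper station, so moving all 5 needs at least 3 loaded trips out, with a return between consecutive ones — at least 5 crossings.
The safety rule pushes this higher. Following every safe sequence of crossings, the most of the 5 that can be at the upper station as the cable car arrives there on crossing 5 is 4 — never all 5.
So no plan with fewer than 7 crossings exists, and this one achieves 7:
1. Keeper goes to the upper station with the ether can and the peroxide.
2. Keeper goes back to the lower station alone.
3. Keeper goes to the upper station with the catalyst vial.
4. Keeper goes back to the lower station with the ether can and the peroxide.
5. Keeper goes to the upper station with the base flask and the solvent jar.
6. Keeper goes back to the lower station alone.
7. Keeper goes to the upper station with the ether can and the peroxide.

7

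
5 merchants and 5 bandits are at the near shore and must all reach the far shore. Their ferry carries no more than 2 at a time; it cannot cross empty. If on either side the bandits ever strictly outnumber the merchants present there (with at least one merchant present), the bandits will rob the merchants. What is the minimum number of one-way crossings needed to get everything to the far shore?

Following every safe sequence of crossings from the start, the most of the 10 that can be at the far shore as the ferry arrives there on crossings 1, 3, 5, 7 is 2, 3, 4, 5 respectively; the best ever achieved is 5 of 10.
From crossing 9 on, no configuration arises that was not already reachable earlier: only 13 distinct safe configurations (who is on which side, and where the ferry is) can ever be reached, none of them has everyone across, and every continuation just revisits them. They are: 0 merchants + 0 bandits across (ferry back at the start); 0 merchants + 1 bandit across (ferry there); 0 merchants + 1 bandit across (ferry back at the start); 0 merchants + 2 bandits across (ferry there); 0 merchants + 2 bandits across (ferry back at the start); 0 merchants + 3 bandits across (ferry there); 0 merchants + 3 bandits across (ferry back at the start); 0 merchants + 4 bandits across (ferry there); 0 merchants + 4 bandits across (ferry back at the start); 0 merchants + 5 bandits across (ferry there); 1 merchant + 1 bandit across (ferry there); 1 merchant + 1 bandit across (ferry back at the start); 2 merchants + 2 bandits across (ferry there). So no valid plan exists.

impossible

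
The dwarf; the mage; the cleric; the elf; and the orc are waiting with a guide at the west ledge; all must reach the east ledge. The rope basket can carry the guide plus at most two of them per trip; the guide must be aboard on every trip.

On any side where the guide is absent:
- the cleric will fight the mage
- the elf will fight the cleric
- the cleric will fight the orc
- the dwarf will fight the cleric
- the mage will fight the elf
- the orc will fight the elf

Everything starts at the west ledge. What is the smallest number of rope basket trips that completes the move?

7

Counting alone: the guide can take at most 2 across per trip to the east ledge, so moving all 5 needs at least 3 loaded trips out, with a return between consecutive ones — at least 5 crossings.
The safety rule pushes this higher. Following every safe sequence of crossings, the most of the 5 that can be at the east ledge as the rope basket arrives there on crossing 5 is 4 — never all 5.
So no plan with fewer than 7 crossings exists, and this one achieves 7:
1. Guide goes to the east ledge with the cleric and the elf.  [the west ledge: the dwarf, the mage, the orc | the east ledge: the cleric, the elf]
2. Guide goes back to the west ledge with the cleric.  [the west ledge: the cleric, the dwarf, the mage, the orc | the east ledge: the elf]
3. Guide goes to the east ledge with the cleric and the dwarf.  [the west ledge: the mage, the orc | the east ledge: the cleric, the dwarf, the elf]
4. Guide goes back to the west ledge with the cleric.  [the west ledge: the cleric, the mage, the orc | the east ledge: the dwarf, the elf]
5. Guide goes to the east ledge with the mage and the orc.  [the west ledge: the cleric | the east ledge: the dwarf, the elf, the mage, the orc]
6. Guide goes back to the west ledge with the elf.  [the west ledge: the cleric, the elf | the east ledge: the dwarf, the mage, the orc]
7. Guide goes to the east ledge with the cleric and the elf.  [the west ledge: — | the east ledge: the cleric, the dwarf, the elf, the mage, the orc]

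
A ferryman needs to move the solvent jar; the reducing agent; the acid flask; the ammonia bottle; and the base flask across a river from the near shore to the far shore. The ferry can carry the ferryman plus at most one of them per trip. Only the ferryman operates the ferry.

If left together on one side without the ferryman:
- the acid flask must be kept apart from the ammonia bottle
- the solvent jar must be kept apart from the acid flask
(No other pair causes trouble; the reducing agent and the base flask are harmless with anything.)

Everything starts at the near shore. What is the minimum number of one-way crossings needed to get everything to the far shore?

11

Counting alone: the ferryman can take at most 1 across per trip to the far shore, so moving all 5 needs at least 5 loaded trips out, with a return between consecutive ones — at least 9 crossings.
The safety rule pushes this higher. Following every safe sequence of crossings, the most of the 5 that can be at the far shore as the ferry arrives there on crossing 9 is 4 — never all 5.
So no plan with fewer than 11 crossings exists, and this one achieves 11:
1. Ferryman goes to the far shore with the acid flask.  [the near shore: the ammonia bottle, the base flask, the reducing agent, the solvent jar | the far shore: the acid flask]
2. Ferryman goes back to the near shore alone.  [the near shore: the ammonia bottle, the base flask, the reducing agent, the solvent jar | the far shore: the acid flask]
3. Ferryman goes to the far shore with the solvent jar.  [the near shore: the ammonia bottle, the base flask, the reducing agent | the far shore: the acid flask, the solvent jar]
4. Ferryman goes back to the near shore with the acid flask.  [the near shore: the acid flask, the ammonia bottle, the base flask, the reducing agent | the far shore: the solvent jar]
5. Ferryman goes to the far shore with the ammonia bottle.  [the near shore: the acid flask, the base flask, the reducing agent | the far shore: the ammonia bottle, the solvent jar]
6. Ferryman goes back to the near shore alone.  [the near shore: the acid flask, the base flask, the reducing agent | the far shore: the ammonia bottle, the solvent jar]
7. Ferryman goes to the far shore with the reducing agent.  [the near shore: the acid flask, the base flask | the far shore: the ammonia bottle, the reducing agent, the solvent jar]
8. Ferryman goes back to the near shore alone.  [the near shore: the acid flask, the base flask | the far shore: the ammonia bottle, the reducing agent, the solvent jar]
9. Ferryman goes to the far shore with the base flask.  [the near shore: the acid flask | the far shore: the ammonia bottle, the base flask, the reducing agent, the solvent jar]
10. Ferryman goes back to the near shore alone.  [the near shore: the acid flask | the far shore: the ammonia bottle, the base flask, the reducing agent, the solvent jar]
11. Ferryman goes to the far shore with the acid flask.  [the near shore: — | the far shore: the acid flask, the ammonia bottle, the base flask, the reducing agent, the solvent jar]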